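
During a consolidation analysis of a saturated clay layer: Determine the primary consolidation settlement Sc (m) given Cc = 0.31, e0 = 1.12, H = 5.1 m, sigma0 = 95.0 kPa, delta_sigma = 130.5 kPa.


Result: 0.28 m

Derivation:
Using Sc = Cc * H / (1 + e0) * log10((sigma0 + delta_sigma) / sigma0)
Stress ratio = (95.0 + 130.5) / 95.0 = 2.37368
log10(2.37368) = 0.375423
Cc * H / (1 + e0) = 0.31 * 5.1 / (1 + 1.12) = 0.745755
Sc = 0.745755 * 0.375423
Sc = 0.28 m


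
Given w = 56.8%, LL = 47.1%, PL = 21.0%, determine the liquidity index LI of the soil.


First compute the plasticity index:
PI = LL - PL = 47.1 - 21.0 = 26.1
Then compute the liquidity index:
LI = (w - PL) / PI
LI = (56.8 - 21.0) / 26.1
LI = 1.372


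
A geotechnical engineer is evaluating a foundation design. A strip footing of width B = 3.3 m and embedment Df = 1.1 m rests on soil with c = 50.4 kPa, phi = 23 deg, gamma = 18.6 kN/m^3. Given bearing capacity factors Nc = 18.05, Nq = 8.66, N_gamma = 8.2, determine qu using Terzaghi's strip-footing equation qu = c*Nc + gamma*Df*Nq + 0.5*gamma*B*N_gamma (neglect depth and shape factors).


Compute qu = c*Nc + gamma*Df*Nq + 0.5*gamma*B*N_gamma
Term 1: 50.4 * 18.05 = 909.72
Term 2: 18.6 * 1.1 * 8.66 = 177.1836
Term 3: 0.5 * 18.6 * 3.3 * 8.2 = 251.658
qu = 909.72 + 177.1836 + 251.658
qu = 1338.56 kPa


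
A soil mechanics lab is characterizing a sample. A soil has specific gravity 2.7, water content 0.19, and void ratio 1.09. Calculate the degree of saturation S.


Using S = Gs * w / e
S = 2.7 * 0.19 / 1.09
S = 0.4706


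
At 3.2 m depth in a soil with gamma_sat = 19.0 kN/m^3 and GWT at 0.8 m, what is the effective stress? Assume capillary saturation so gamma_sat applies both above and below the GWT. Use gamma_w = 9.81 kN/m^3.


Result: 37.26 kPa

Derivation:
Total stress = gamma_sat * depth
sigma = 19.0 * 3.2 = 60.8 kPa
Pore water pressure u = gamma_w * (depth - d_wt)
u = 9.81 * (3.2 - 0.8) = 23.544 kPa
Effective stress = sigma - u
sigma' = 60.8 - 23.544 = 37.26 kPa


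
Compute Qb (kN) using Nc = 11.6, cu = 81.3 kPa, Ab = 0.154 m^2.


Using Qb = Nc * cu * Ab
Qb = 11.6 * 81.3 * 0.154
Qb = 145.23 kN


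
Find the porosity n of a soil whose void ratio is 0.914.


Result: 0.4775

Derivation:
Using the relation n = e / (1 + e)
n = 0.914 / (1 + 0.914)
n = 0.914 / 1.914
n = 0.4775


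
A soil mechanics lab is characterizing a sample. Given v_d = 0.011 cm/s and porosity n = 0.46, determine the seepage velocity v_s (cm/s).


Result: 0.02391 cm/s

Derivation:
Using v_s = v_d / n
v_s = 0.011 / 0.46
v_s = 0.02391 cm/s


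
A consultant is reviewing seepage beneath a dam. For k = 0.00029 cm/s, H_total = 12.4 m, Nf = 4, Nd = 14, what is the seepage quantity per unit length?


Convert k to m/s for unit consistency with H:
k = 0.00029 cm/s = 0.00029 / 100 m/s = 2.9e-06 m/s
Using q = k * H * Nf / Nd
Nf / Nd = 4 / 14 = 0.2857
q = 2.9e-06 * 12.4 * 0.2857
q = 1.027e-05 m^3/s per m


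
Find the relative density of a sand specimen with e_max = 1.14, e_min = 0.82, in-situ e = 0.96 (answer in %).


Result: 56.25 %

Derivation:
Using Dr = (e_max - e) / (e_max - e_min) * 100
e_max - e = 1.14 - 0.96 = 0.18
e_max - e_min = 1.14 - 0.82 = 0.32
Dr = 0.18 / 0.32 * 100
Dr = 56.25 %


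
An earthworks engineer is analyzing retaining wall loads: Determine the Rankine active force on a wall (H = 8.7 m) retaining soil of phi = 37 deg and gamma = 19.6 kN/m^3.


Result: 184.39 kN/m

Derivation:
Compute active earth pressure coefficient:
Ka = tan^2(45 - phi/2) = tan^2(26.5) = 0.248584
Compute active force:
Pa = 0.5 * Ka * gamma * H^2
Pa = 0.5 * 0.248584 * 19.6 * 8.7^2
Pa = 184.39 kN/m


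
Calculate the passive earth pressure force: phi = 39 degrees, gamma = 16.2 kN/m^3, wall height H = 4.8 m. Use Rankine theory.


Result: 820.3 kN/m

Derivation:
Compute passive earth pressure coefficient:
Kp = tan^2(45 + phi/2) = tan^2(64.5) = 4.395495
Compute passive force:
Pp = 0.5 * Kp * gamma * H^2
Pp = 0.5 * 4.395495 * 16.2 * 4.8^2
Pp = 820.3 kN/m


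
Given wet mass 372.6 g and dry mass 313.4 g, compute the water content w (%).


Using w = (m_wet - m_dry) / m_dry * 100
m_wet - m_dry = 372.6 - 313.4 = 59.2 g
w = 59.2 / 313.4 * 100
w = 18.89 %


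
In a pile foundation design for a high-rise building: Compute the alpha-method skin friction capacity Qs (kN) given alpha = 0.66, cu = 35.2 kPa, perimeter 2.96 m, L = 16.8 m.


Result: 1155.28 kN

Derivation:
Using Qs = alpha * cu * perimeter * L
Qs = 0.66 * 35.2 * 2.96 * 16.8
Qs = 1155.28 kN


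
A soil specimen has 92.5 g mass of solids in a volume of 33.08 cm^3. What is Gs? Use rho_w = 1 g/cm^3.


Using Gs = m_s / (V_s * rho_w)
Since rho_w = 1 g/cm^3:
Gs = 92.5 / 33.08
Gs = 2.796


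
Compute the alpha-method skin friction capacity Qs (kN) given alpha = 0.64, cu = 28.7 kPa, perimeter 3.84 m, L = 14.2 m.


Using Qs = alpha * cu * perimeter * L
Qs = 0.64 * 28.7 * 3.84 * 14.2
Qs = 1001.57 kN


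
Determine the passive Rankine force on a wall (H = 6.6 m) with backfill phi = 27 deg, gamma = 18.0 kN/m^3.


Result: 1043.98 kN/m

Derivation:
Compute passive earth pressure coefficient:
Kp = tan^2(45 + phi/2) = tan^2(58.5) = 2.66294
Compute passive force:
Pp = 0.5 * Kp * gamma * H^2
Pp = 0.5 * 2.66294 * 18.0 * 6.6^2
Pp = 1043.98 kN/m


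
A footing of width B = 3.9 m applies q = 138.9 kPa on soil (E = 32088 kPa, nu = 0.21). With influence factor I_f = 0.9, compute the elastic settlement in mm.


Using Se = q * B * (1 - nu^2) * I_f / E
1 - nu^2 = 1 - 0.21^2 = 0.9559
Se = 138.9 * 3.9 * 0.9559 * 0.9 / 32088
Se = 0.014524 m
Convert to mm: Se = 0.014524 * 1000 = 14.524 mm


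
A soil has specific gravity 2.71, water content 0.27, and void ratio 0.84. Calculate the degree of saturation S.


Using S = Gs * w / e
S = 2.71 * 0.27 / 0.84
S = 0.8711


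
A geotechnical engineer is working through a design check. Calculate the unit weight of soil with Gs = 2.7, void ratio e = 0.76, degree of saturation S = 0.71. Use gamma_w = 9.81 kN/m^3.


Result: 18.057 kN/m^3

Derivation:
Using gamma = gamma_w * (Gs + S*e) / (1 + e)
Numerator: Gs + S*e = 2.7 + 0.71*0.76 = 3.2396
Denominator: 1 + e = 1 + 0.76 = 1.76
gamma = 9.81 * 3.2396 / 1.76
gamma = 18.057 kN/m^3


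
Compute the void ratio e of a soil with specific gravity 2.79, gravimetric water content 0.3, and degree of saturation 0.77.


Result: 1.087

Derivation:
Using the relation e = Gs * w / S
e = 2.79 * 0.3 / 0.77
e = 1.087


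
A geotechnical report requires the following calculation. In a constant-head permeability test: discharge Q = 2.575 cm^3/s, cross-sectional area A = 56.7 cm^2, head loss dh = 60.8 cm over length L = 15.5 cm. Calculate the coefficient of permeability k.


Compute hydraulic gradient:
i = dh / L = 60.8 / 15.5 = 3.92258
Then apply Darcy's law:
k = Q / (A * i)
k = 2.575 / (56.7 * 3.92258)
k = 2.575 / 222.41
k = 0.011578 cm/s


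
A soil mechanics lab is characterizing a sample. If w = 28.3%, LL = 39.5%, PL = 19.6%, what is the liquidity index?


First compute the plasticity index:
PI = LL - PL = 39.5 - 19.6 = 19.9
Then compute the liquidity index:
LI = (w - PL) / PI
LI = (28.3 - 19.6) / 19.9
LI = 0.437


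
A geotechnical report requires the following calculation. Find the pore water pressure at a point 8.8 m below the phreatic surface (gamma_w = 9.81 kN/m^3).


Using u = gamma_w * h_w
u = 9.81 * 8.8
u = 86.33 kPa


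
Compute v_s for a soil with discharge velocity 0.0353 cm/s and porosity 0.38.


Using v_s = v_d / n
v_s = 0.0353 / 0.38
v_s = 0.09289 cm/s


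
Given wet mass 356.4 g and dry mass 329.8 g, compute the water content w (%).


Using w = (m_wet - m_dry) / m_dry * 100
m_wet - m_dry = 356.4 - 329.8 = 26.6 g
w = 26.6 / 329.8 * 100
w = 8.07 %


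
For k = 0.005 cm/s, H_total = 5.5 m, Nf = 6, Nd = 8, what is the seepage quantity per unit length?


Convert k to m/s for unit consistency with H:
k = 0.005 cm/s = 0.005 / 100 m/s = 5e-05 m/s
Using q = k * H * Nf / Nd
Nf / Nd = 6 / 8 = 0.75
q = 5e-05 * 5.5 * 0.75
q = 0.0002062 m^3/s per m


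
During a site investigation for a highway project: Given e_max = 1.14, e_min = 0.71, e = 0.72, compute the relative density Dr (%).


Result: 97.67 %

Derivation:
Using Dr = (e_max - e) / (e_max - e_min) * 100
e_max - e = 1.14 - 0.72 = 0.42
e_max - e_min = 1.14 - 0.71 = 0.43
Dr = 0.42 / 0.43 * 100
Dr = 97.67 %


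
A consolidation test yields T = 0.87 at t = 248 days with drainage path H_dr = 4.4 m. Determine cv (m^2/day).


Using cv = T * H_dr^2 / t
H_dr^2 = 4.4^2 = 19.36
cv = 0.87 * 19.36 / 248
cv = 0.06792 m^2/day


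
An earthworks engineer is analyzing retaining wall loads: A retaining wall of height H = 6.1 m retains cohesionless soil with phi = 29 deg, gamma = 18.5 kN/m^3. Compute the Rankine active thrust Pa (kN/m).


Compute active earth pressure coefficient:
Ka = tan^2(45 - phi/2) = tan^2(30.5) = 0.346974
Compute active force:
Pa = 0.5 * Ka * gamma * H^2
Pa = 0.5 * 0.346974 * 18.5 * 6.1^2
Pa = 119.43 kN/m


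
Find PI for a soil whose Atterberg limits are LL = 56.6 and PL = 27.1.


Result: 29.5

Derivation:
Using PI = LL - PL
PI = 56.6 - 27.1
PI = 29.5


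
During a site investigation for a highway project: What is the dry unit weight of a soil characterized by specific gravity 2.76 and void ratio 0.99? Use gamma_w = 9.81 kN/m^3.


Using gamma_d = Gs * gamma_w / (1 + e)
gamma_d = 2.76 * 9.81 / (1 + 0.99)
gamma_d = 2.76 * 9.81 / 1.99
gamma_d = 13.606 kN/m^3


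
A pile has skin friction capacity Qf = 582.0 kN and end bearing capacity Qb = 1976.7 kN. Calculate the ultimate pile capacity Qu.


Result: 2558.7 kN

Derivation:
Using Qu = Qf + Qb
Qu = 582.0 + 1976.7
Qu = 2558.7 kN


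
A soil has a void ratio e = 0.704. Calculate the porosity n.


Result: 0.4131

Derivation:
Using the relation n = e / (1 + e)
n = 0.704 / (1 + 0.704)
n = 0.704 / 1.704
n = 0.4131


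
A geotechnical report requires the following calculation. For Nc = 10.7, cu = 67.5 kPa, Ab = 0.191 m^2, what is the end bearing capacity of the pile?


Using Qb = Nc * cu * Ab
Qb = 10.7 * 67.5 * 0.191
Qb = 137.95 kN


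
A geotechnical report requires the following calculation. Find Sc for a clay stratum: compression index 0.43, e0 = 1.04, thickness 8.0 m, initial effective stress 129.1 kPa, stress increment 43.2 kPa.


Result: 0.2114 m

Derivation:
Using Sc = Cc * H / (1 + e0) * log10((sigma0 + delta_sigma) / sigma0)
Stress ratio = (129.1 + 43.2) / 129.1 = 1.33462
log10(1.33462) = 0.125359
Cc * H / (1 + e0) = 0.43 * 8.0 / (1 + 1.04) = 1.68627
Sc = 1.68627 * 0.125359
Sc = 0.2114 m


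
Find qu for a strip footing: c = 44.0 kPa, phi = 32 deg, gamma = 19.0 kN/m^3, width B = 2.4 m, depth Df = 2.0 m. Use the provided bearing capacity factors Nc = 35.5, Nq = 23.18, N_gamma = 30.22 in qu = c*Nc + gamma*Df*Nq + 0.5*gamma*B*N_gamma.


Result: 3131.86 kPa

Derivation:
Compute qu = c*Nc + gamma*Df*Nq + 0.5*gamma*B*N_gamma
Term 1: 44.0 * 35.5 = 1562.0
Term 2: 19.0 * 2.0 * 23.18 = 880.84
Term 3: 0.5 * 19.0 * 2.4 * 30.22 = 689.016
qu = 1562.0 + 880.84 + 689.016
qu = 3131.86 kPa


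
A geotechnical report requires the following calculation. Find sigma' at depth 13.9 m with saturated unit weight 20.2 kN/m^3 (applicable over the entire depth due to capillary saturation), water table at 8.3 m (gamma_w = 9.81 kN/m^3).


Result: 225.84 kPa

Derivation:
Total stress = gamma_sat * depth
sigma = 20.2 * 13.9 = 280.78 kPa
Pore water pressure u = gamma_w * (depth - d_wt)
u = 9.81 * (13.9 - 8.3) = 54.936 kPa
Effective stress = sigma - u
sigma' = 280.78 - 54.936 = 225.84 kPa


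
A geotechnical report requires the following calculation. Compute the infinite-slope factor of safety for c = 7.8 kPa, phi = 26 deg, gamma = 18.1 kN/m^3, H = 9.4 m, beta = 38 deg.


Using Fs = c / (gamma*H*sin(beta)*cos(beta)) + tan(phi)/tan(beta)
Cohesion contribution = 7.8 / (18.1*9.4*sin(38)*cos(38))
Cohesion contribution = 0.0944961
Friction contribution = tan(26)/tan(38) = 0.624269
Fs = 0.0944961 + 0.624269
Fs = 0.719


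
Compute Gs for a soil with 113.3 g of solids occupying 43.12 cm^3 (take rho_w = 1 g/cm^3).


Result: 2.628

Derivation:
Using Gs = m_s / (V_s * rho_w)
Since rho_w = 1 g/cm^3:
Gs = 113.3 / 43.12
Gs = 2.628


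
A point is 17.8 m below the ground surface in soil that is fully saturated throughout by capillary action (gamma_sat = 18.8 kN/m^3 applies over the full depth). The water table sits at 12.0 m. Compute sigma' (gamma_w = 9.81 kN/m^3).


Total stress = gamma_sat * depth
sigma = 18.8 * 17.8 = 334.64 kPa
Pore water pressure u = gamma_w * (depth - d_wt)
u = 9.81 * (17.8 - 12.0) = 56.898 kPa
Effective stress = sigma - u
sigma' = 334.64 - 56.898 = 277.74 kPa


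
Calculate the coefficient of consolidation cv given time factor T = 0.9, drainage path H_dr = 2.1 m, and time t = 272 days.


Using cv = T * H_dr^2 / t
H_dr^2 = 2.1^2 = 4.41
cv = 0.9 * 4.41 / 272
cv = 0.01459 m^2/day


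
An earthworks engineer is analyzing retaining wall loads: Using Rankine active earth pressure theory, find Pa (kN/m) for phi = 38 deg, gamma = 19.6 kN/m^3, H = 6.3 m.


Compute active earth pressure coefficient:
Ka = tan^2(45 - phi/2) = tan^2(26.0) = 0.237883
Compute active force:
Pa = 0.5 * Ka * gamma * H^2
Pa = 0.5 * 0.237883 * 19.6 * 6.3^2
Pa = 92.53 kN/m


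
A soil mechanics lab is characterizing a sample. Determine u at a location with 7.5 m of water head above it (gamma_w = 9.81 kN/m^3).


Using u = gamma_w * h_w
u = 9.81 * 7.5
u = 73.58 kPa


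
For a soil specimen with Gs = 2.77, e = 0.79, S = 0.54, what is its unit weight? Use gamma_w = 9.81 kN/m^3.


Using gamma = gamma_w * (Gs + S*e) / (1 + e)
Numerator: Gs + S*e = 2.77 + 0.54*0.79 = 3.1966
Denominator: 1 + e = 1 + 0.79 = 1.79
gamma = 9.81 * 3.1966 / 1.79
gamma = 17.519 kN/m^3


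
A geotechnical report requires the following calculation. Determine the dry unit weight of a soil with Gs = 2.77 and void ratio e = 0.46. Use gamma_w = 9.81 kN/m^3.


Result: 18.612 kN/m^3

Derivation:
Using gamma_d = Gs * gamma_w / (1 + e)
gamma_d = 2.77 * 9.81 / (1 + 0.46)
gamma_d = 2.77 * 9.81 / 1.46
gamma_d = 18.612 kN/m^3


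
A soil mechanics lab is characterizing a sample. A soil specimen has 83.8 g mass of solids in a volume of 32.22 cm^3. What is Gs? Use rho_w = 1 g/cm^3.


Result: 2.601

Derivation:
Using Gs = m_s / (V_s * rho_w)
Since rho_w = 1 g/cm^3:
Gs = 83.8 / 32.22
Gs = 2.601


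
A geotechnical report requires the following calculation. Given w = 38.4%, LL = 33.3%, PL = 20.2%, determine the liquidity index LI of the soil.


Result: 1.389

Derivation:
First compute the plasticity index:
PI = LL - PL = 33.3 - 20.2 = 13.1
Then compute the liquidity index:
LI = (w - PL) / PI
LI = (38.4 - 20.2) / 13.1
LI = 1.389


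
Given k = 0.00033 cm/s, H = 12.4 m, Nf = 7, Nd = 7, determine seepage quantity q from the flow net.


Convert k to m/s for unit consistency with H:
k = 0.00033 cm/s = 0.00033 / 100 m/s = 3.3e-06 m/s
Using q = k * H * Nf / Nd
Nf / Nd = 7 / 7 = 1.0
q = 3.3e-06 * 12.4 * 1.0
q = 4.092e-05 m^3/s per m


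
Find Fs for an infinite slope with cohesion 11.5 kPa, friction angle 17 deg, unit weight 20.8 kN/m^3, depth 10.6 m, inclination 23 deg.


Using Fs = c / (gamma*H*sin(beta)*cos(beta)) + tan(phi)/tan(beta)
Cohesion contribution = 11.5 / (20.8*10.6*sin(23)*cos(23))
Cohesion contribution = 0.145019
Friction contribution = tan(17)/tan(23) = 0.720256
Fs = 0.145019 + 0.720256
Fs = 0.865


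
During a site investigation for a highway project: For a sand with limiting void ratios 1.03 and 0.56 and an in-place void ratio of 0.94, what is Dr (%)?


Using Dr = (e_max - e) / (e_max - e_min) * 100
e_max - e = 1.03 - 0.94 = 0.09
e_max - e_min = 1.03 - 0.56 = 0.47
Dr = 0.09 / 0.47 * 100
Dr = 19.15 %


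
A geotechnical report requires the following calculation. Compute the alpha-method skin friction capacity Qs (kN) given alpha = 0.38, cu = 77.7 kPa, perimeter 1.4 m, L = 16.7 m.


Using Qs = alpha * cu * perimeter * L
Qs = 0.38 * 77.7 * 1.4 * 16.7
Qs = 690.32 kN


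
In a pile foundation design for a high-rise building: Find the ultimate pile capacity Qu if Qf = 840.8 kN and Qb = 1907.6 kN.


Result: 2748.4 kN

Derivation:
Using Qu = Qf + Qb
Qu = 840.8 + 1907.6
Qu = 2748.4 kN


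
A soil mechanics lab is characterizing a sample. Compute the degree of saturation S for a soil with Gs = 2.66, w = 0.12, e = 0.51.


Using S = Gs * w / e
S = 2.66 * 0.12 / 0.51
S = 0.6259


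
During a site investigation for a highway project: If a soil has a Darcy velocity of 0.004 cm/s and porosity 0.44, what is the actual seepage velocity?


Result: 0.00909 cm/s

Derivation:
Using v_s = v_d / n
v_s = 0.004 / 0.44
v_s = 0.00909 cm/s


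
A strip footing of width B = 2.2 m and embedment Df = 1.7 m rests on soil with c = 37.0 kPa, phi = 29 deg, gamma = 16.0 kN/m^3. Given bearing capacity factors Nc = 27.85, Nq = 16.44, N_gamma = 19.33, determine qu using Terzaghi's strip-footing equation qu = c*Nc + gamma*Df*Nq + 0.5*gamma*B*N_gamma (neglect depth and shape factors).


Compute qu = c*Nc + gamma*Df*Nq + 0.5*gamma*B*N_gamma
Term 1: 37.0 * 27.85 = 1030.45
Term 2: 16.0 * 1.7 * 16.44 = 447.168
Term 3: 0.5 * 16.0 * 2.2 * 19.33 = 340.208
qu = 1030.45 + 447.168 + 340.208
qu = 1817.83 kPa


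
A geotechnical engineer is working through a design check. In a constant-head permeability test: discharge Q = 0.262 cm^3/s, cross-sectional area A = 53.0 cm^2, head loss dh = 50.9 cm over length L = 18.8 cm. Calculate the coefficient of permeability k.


Compute hydraulic gradient:
i = dh / L = 50.9 / 18.8 = 2.70745
Then apply Darcy's law:
k = Q / (A * i)
k = 0.262 / (53.0 * 2.70745)
k = 0.262 / 143.495
k = 0.001826 cm/s


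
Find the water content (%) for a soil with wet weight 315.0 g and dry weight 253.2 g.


Using w = (m_wet - m_dry) / m_dry * 100
m_wet - m_dry = 315.0 - 253.2 = 61.8 g
w = 61.8 / 253.2 * 100
w = 24.41 %


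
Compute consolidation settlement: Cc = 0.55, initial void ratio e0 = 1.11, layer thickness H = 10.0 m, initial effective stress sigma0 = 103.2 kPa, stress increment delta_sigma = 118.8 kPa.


Using Sc = Cc * H / (1 + e0) * log10((sigma0 + delta_sigma) / sigma0)
Stress ratio = (103.2 + 118.8) / 103.2 = 2.15116
log10(2.15116) = 0.332673
Cc * H / (1 + e0) = 0.55 * 10.0 / (1 + 1.11) = 2.60664
Sc = 2.60664 * 0.332673
Sc = 0.8672 m


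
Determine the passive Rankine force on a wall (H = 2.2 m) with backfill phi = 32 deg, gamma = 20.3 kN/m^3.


Compute passive earth pressure coefficient:
Kp = tan^2(45 + phi/2) = tan^2(61.0) = 3.254588
Compute passive force:
Pp = 0.5 * Kp * gamma * H^2
Pp = 0.5 * 3.254588 * 20.3 * 2.2^2
Pp = 159.88 kN/m


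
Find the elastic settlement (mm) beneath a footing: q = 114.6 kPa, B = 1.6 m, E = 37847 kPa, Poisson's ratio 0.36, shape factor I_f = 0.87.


Result: 3.669 mm

Derivation:
Using Se = q * B * (1 - nu^2) * I_f / E
1 - nu^2 = 1 - 0.36^2 = 0.8704
Se = 114.6 * 1.6 * 0.8704 * 0.87 / 37847
Se = 0.003669 m
Convert to mm: Se = 0.003669 * 1000 = 3.669 mm


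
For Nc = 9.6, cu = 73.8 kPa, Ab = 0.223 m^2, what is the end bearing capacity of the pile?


Using Qb = Nc * cu * Ab
Qb = 9.6 * 73.8 * 0.223
Qb = 157.99 kN


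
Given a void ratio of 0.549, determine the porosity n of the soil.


Result: 0.3544

Derivation:
Using the relation n = e / (1 + e)
n = 0.549 / (1 + 0.549)
n = 0.549 / 1.549
n = 0.3544


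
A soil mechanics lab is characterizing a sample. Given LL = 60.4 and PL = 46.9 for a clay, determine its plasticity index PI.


Result: 13.5

Derivation:
Using PI = LL - PL
PI = 60.4 - 46.9
PI = 13.5


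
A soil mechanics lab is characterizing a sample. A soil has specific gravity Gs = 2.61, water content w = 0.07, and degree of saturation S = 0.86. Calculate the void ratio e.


Result: 0.2124

Derivation:
Using the relation e = Gs * w / S
e = 2.61 * 0.07 / 0.86
e = 0.2124


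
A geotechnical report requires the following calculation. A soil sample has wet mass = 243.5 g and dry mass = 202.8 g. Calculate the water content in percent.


Using w = (m_wet - m_dry) / m_dry * 100
m_wet - m_dry = 243.5 - 202.8 = 40.7 g
w = 40.7 / 202.8 * 100
w = 20.07 %


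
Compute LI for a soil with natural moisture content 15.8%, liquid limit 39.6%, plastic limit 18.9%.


First compute the plasticity index:
PI = LL - PL = 39.6 - 18.9 = 20.7
Then compute the liquidity index:
LI = (w - PL) / PI
LI = (15.8 - 18.9) / 20.7
LI = -0.15


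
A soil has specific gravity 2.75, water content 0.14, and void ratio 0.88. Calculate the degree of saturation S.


Using S = Gs * w / e
S = 2.75 * 0.14 / 0.88
S = 0.4375


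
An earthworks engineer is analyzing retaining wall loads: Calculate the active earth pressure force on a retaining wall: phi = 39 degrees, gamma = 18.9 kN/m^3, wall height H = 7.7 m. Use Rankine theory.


Compute active earth pressure coefficient:
Ka = tan^2(45 - phi/2) = tan^2(25.5) = 0.227506
Compute active force:
Pa = 0.5 * Ka * gamma * H^2
Pa = 0.5 * 0.227506 * 18.9 * 7.7^2
Pa = 127.47 kN/m


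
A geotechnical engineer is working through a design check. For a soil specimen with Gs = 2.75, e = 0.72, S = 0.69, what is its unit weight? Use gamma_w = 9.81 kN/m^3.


Using gamma = gamma_w * (Gs + S*e) / (1 + e)
Numerator: Gs + S*e = 2.75 + 0.69*0.72 = 3.2468
Denominator: 1 + e = 1 + 0.72 = 1.72
gamma = 9.81 * 3.2468 / 1.72
gamma = 18.518 kN/m^3


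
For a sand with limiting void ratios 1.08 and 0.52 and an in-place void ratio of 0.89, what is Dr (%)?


Result: 33.93 %

Derivation:
Using Dr = (e_max - e) / (e_max - e_min) * 100
e_max - e = 1.08 - 0.89 = 0.19
e_max - e_min = 1.08 - 0.52 = 0.56
Dr = 0.19 / 0.56 * 100
Dr = 33.93 %


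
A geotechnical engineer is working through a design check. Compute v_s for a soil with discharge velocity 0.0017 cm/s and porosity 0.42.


Using v_s = v_d / n
v_s = 0.0017 / 0.42
v_s = 0.00405 cm/s


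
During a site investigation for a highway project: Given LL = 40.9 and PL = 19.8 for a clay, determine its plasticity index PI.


Result: 21.1

Derivation:
Using PI = LL - PL
PI = 40.9 - 19.8
PI = 21.1


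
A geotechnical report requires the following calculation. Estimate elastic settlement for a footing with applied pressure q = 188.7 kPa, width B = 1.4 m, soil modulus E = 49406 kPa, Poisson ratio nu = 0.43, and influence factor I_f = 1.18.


Using Se = q * B * (1 - nu^2) * I_f / E
1 - nu^2 = 1 - 0.43^2 = 0.8151
Se = 188.7 * 1.4 * 0.8151 * 1.18 / 49406
Se = 0.005143 m
Convert to mm: Se = 0.005143 * 1000 = 5.143 mm


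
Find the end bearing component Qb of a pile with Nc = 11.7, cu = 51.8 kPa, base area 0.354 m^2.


Using Qb = Nc * cu * Ab
Qb = 11.7 * 51.8 * 0.354
Qb = 214.55 kN


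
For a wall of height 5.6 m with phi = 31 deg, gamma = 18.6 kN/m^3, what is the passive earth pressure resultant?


Compute passive earth pressure coefficient:
Kp = tan^2(45 + phi/2) = tan^2(60.5) = 3.124035
Compute passive force:
Pp = 0.5 * Kp * gamma * H^2
Pp = 0.5 * 3.124035 * 18.6 * 5.6^2
Pp = 911.12 kN/m


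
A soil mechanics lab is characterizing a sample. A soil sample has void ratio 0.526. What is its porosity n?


Using the relation n = e / (1 + e)
n = 0.526 / (1 + 0.526)
n = 0.526 / 1.526
n = 0.3447


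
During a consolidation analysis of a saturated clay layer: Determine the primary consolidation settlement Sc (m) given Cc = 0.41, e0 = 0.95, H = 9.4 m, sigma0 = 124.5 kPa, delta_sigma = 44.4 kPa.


Result: 0.2618 m

Derivation:
Using Sc = Cc * H / (1 + e0) * log10((sigma0 + delta_sigma) / sigma0)
Stress ratio = (124.5 + 44.4) / 124.5 = 1.35663
log10(1.35663) = 0.13246
Cc * H / (1 + e0) = 0.41 * 9.4 / (1 + 0.95) = 1.97641
Sc = 1.97641 * 0.13246
Sc = 0.2618 m


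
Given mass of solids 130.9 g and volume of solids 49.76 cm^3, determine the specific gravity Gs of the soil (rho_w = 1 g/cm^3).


Using Gs = m_s / (V_s * rho_w)
Since rho_w = 1 g/cm^3:
Gs = 130.9 / 49.76
Gs = 2.631


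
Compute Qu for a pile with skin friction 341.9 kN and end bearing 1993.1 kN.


Using Qu = Qf + Qb
Qu = 341.9 + 1993.1
Qu = 2335.0 kN


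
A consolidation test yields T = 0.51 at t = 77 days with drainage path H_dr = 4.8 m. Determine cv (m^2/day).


Using cv = T * H_dr^2 / t
H_dr^2 = 4.8^2 = 23.04
cv = 0.51 * 23.04 / 77
cv = 0.1526 m^2/day


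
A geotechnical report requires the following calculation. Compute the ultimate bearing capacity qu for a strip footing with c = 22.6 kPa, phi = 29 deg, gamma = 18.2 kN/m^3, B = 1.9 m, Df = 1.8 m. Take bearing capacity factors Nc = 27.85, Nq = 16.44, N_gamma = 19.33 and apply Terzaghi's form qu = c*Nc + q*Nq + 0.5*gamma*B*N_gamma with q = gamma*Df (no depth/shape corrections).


Compute qu = c*Nc + gamma*Df*Nq + 0.5*gamma*B*N_gamma
Term 1: 22.6 * 27.85 = 629.41
Term 2: 18.2 * 1.8 * 16.44 = 538.5744
Term 3: 0.5 * 18.2 * 1.9 * 19.33 = 334.2157
qu = 629.41 + 538.5744 + 334.2157
qu = 1502.2 kPa


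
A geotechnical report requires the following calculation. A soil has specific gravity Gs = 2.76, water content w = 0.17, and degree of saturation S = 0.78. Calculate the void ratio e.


Result: 0.6015

Derivation:
Using the relation e = Gs * w / S
e = 2.76 * 0.17 / 0.78
e = 0.6015


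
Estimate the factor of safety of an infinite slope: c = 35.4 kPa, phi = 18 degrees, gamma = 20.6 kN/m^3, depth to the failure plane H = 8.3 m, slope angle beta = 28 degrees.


Using Fs = c / (gamma*H*sin(beta)*cos(beta)) + tan(phi)/tan(beta)
Cohesion contribution = 35.4 / (20.6*8.3*sin(28)*cos(28))
Cohesion contribution = 0.499475
Friction contribution = tan(18)/tan(28) = 0.611085
Fs = 0.499475 + 0.611085
Fs = 1.111


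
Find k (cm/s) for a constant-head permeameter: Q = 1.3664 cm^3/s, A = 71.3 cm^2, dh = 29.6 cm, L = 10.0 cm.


Compute hydraulic gradient:
i = dh / L = 29.6 / 10.0 = 2.96
Then apply Darcy's law:
k = Q / (A * i)
k = 1.3664 / (71.3 * 2.96)
k = 1.3664 / 211.048
k = 0.006474 cm/s


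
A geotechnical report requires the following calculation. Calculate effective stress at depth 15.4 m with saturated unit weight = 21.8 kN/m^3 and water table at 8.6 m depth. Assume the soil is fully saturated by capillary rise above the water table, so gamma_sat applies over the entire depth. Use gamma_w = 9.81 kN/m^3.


Result: 269.01 kPa

Derivation:
Total stress = gamma_sat * depth
sigma = 21.8 * 15.4 = 335.72 kPa
Pore water pressure u = gamma_w * (depth - d_wt)
u = 9.81 * (15.4 - 8.6) = 66.708 kPa
Effective stress = sigma - u
sigma' = 335.72 - 66.708 = 269.01 kPa


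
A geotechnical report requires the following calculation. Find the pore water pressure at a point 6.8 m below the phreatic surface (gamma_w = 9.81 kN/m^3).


Result: 66.71 kPa

Derivation:
Using u = gamma_w * h_w
u = 9.81 * 6.8
u = 66.71 kPa


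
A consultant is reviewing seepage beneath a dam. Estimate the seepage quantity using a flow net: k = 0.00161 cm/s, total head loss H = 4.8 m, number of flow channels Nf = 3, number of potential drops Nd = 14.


Result: 1.656e-05 m^3/s per m

Derivation:
Convert k to m/s for unit consistency with H:
k = 0.00161 cm/s = 0.00161 / 100 m/s = 1.61e-05 m/s
Using q = k * H * Nf / Nd
Nf / Nd = 3 / 14 = 0.2143
q = 1.61e-05 * 4.8 * 0.2143
q = 1.656e-05 m^3/s per m


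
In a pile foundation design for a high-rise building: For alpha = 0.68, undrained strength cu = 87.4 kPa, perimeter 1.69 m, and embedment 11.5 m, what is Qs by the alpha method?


Result: 1155.06 kN

Derivation:
Using Qs = alpha * cu * perimeter * L
Qs = 0.68 * 87.4 * 1.69 * 11.5
Qs = 1155.06 kN


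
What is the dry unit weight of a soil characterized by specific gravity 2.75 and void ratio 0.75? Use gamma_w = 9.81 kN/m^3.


Result: 15.416 kN/m^3

Derivation:
Using gamma_d = Gs * gamma_w / (1 + e)
gamma_d = 2.75 * 9.81 / (1 + 0.75)
gamma_d = 2.75 * 9.81 / 1.75
gamma_d = 15.416 kN/m^3


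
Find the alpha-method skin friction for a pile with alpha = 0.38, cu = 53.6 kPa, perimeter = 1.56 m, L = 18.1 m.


Result: 575.11 kN

Derivation:
Using Qs = alpha * cu * perimeter * L
Qs = 0.38 * 53.6 * 1.56 * 18.1
Qs = 575.11 kN


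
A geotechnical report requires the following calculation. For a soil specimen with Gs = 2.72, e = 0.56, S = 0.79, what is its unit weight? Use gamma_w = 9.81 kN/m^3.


Result: 19.887 kN/m^3

Derivation:
Using gamma = gamma_w * (Gs + S*e) / (1 + e)
Numerator: Gs + S*e = 2.72 + 0.79*0.56 = 3.1624
Denominator: 1 + e = 1 + 0.56 = 1.56
gamma = 9.81 * 3.1624 / 1.56
gamma = 19.887 kN/m^3


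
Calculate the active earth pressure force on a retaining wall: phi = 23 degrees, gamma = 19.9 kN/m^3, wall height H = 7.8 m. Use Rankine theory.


Compute active earth pressure coefficient:
Ka = tan^2(45 - phi/2) = tan^2(33.5) = 0.438092
Compute active force:
Pa = 0.5 * Ka * gamma * H^2
Pa = 0.5 * 0.438092 * 19.9 * 7.8^2
Pa = 265.2 kN/m


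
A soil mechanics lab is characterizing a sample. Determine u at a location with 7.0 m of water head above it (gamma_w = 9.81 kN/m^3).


Result: 68.67 kPa

Derivation:
Using u = gamma_w * h_w
u = 9.81 * 7.0
u = 68.67 kPa


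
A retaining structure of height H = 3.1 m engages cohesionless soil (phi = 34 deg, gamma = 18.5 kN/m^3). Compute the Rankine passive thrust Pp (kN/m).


Result: 314.42 kN/m

Derivation:
Compute passive earth pressure coefficient:
Kp = tan^2(45 + phi/2) = tan^2(62.0) = 3.537132
Compute passive force:
Pp = 0.5 * Kp * gamma * H^2
Pp = 0.5 * 3.537132 * 18.5 * 3.1^2
Pp = 314.42 kN/m


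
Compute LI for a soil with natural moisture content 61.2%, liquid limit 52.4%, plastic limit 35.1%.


Result: 1.509

Derivation:
First compute the plasticity index:
PI = LL - PL = 52.4 - 35.1 = 17.3
Then compute the liquidity index:
LI = (w - PL) / PI
LI = (61.2 - 35.1) / 17.3
LI = 1.509


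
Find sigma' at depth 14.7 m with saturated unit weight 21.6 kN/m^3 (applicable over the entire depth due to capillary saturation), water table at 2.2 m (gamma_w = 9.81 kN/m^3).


Total stress = gamma_sat * depth
sigma = 21.6 * 14.7 = 317.52 kPa
Pore water pressure u = gamma_w * (depth - d_wt)
u = 9.81 * (14.7 - 2.2) = 122.625 kPa
Effective stress = sigma - u
sigma' = 317.52 - 122.625 = 194.9 kPa


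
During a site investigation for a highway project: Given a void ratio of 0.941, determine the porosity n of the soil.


Using the relation n = e / (1 + e)
n = 0.941 / (1 + 0.941)
n = 0.941 / 1.941
n = 0.4848


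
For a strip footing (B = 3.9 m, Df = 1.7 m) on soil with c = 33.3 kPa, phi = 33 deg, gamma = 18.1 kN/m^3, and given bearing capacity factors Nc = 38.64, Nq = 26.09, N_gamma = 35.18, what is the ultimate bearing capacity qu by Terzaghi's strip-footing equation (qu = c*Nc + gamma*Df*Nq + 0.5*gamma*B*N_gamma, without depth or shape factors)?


Result: 3331.18 kPa

Derivation:
Compute qu = c*Nc + gamma*Df*Nq + 0.5*gamma*B*N_gamma
Term 1: 33.3 * 38.64 = 1286.712
Term 2: 18.1 * 1.7 * 26.09 = 802.7893
Term 3: 0.5 * 18.1 * 3.9 * 35.18 = 1241.6781
qu = 1286.712 + 802.7893 + 1241.6781
qu = 3331.18 kPa


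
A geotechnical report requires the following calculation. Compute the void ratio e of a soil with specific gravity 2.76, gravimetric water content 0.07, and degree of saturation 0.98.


Using the relation e = Gs * w / S
e = 2.76 * 0.07 / 0.98
e = 0.1971


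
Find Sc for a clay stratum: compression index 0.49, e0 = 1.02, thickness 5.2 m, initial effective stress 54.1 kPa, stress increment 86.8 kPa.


Using Sc = Cc * H / (1 + e0) * log10((sigma0 + delta_sigma) / sigma0)
Stress ratio = (54.1 + 86.8) / 54.1 = 2.60444
log10(2.60444) = 0.415714
Cc * H / (1 + e0) = 0.49 * 5.2 / (1 + 1.02) = 1.26139
Sc = 1.26139 * 0.415714
Sc = 0.5244 m


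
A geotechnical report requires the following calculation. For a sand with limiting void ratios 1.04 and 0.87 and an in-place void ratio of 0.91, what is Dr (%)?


Using Dr = (e_max - e) / (e_max - e_min) * 100
e_max - e = 1.04 - 0.91 = 0.13
e_max - e_min = 1.04 - 0.87 = 0.17
Dr = 0.13 / 0.17 * 100
Dr = 76.47 %


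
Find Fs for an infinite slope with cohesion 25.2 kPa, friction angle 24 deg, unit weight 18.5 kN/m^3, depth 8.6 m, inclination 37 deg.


Using Fs = c / (gamma*H*sin(beta)*cos(beta)) + tan(phi)/tan(beta)
Cohesion contribution = 25.2 / (18.5*8.6*sin(37)*cos(37))
Cohesion contribution = 0.329548
Friction contribution = tan(24)/tan(37) = 0.590838
Fs = 0.329548 + 0.590838
Fs = 0.92


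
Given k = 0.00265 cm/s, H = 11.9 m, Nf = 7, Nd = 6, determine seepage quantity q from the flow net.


Result: 0.0003679 m^3/s per m

Derivation:
Convert k to m/s for unit consistency with H:
k = 0.00265 cm/s = 0.00265 / 100 m/s = 2.65e-05 m/s
Using q = k * H * Nf / Nd
Nf / Nd = 7 / 6 = 1.1667
q = 2.65e-05 * 11.9 * 1.1667
q = 0.0003679 m^3/s per m


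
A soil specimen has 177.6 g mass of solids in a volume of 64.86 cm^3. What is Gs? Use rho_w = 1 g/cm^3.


Using Gs = m_s / (V_s * rho_w)
Since rho_w = 1 g/cm^3:
Gs = 177.6 / 64.86
Gs = 2.738


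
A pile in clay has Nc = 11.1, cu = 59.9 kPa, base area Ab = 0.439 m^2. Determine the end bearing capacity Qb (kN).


Using Qb = Nc * cu * Ab
Qb = 11.1 * 59.9 * 0.439
Qb = 291.89 kN


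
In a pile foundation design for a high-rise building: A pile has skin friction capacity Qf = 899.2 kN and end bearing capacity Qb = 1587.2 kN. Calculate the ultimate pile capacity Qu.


Result: 2486.4 kN

Derivation:
Using Qu = Qf + Qb
Qu = 899.2 + 1587.2
Qu = 2486.4 kN


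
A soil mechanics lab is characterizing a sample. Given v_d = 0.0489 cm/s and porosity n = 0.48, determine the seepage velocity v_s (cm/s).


Result: 0.10188 cm/s

Derivation:
Using v_s = v_d / n
v_s = 0.0489 / 0.48
v_s = 0.10188 cm/s


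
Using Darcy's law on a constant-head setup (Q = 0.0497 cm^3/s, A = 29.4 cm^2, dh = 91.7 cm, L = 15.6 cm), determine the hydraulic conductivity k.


Compute hydraulic gradient:
i = dh / L = 91.7 / 15.6 = 5.87821
Then apply Darcy's law:
k = Q / (A * i)
k = 0.0497 / (29.4 * 5.87821)
k = 0.0497 / 172.819
k = 0.000288 cm/s


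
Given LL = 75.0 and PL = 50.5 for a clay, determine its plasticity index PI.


Result: 24.5

Derivation:
Using PI = LL - PL
PI = 75.0 - 50.5
PI = 24.5


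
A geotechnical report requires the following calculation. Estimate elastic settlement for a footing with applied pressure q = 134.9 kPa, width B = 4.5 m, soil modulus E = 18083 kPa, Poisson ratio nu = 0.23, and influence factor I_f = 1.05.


Using Se = q * B * (1 - nu^2) * I_f / E
1 - nu^2 = 1 - 0.23^2 = 0.9471
Se = 134.9 * 4.5 * 0.9471 * 1.05 / 18083
Se = 0.033384 m
Convert to mm: Se = 0.033384 * 1000 = 33.384 mm


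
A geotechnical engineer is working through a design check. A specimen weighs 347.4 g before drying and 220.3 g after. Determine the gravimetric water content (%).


Using w = (m_wet - m_dry) / m_dry * 100
m_wet - m_dry = 347.4 - 220.3 = 127.1 g
w = 127.1 / 220.3 * 100
w = 57.69 %


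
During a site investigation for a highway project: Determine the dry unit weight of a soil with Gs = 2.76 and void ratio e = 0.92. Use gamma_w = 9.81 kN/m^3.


Using gamma_d = Gs * gamma_w / (1 + e)
gamma_d = 2.76 * 9.81 / (1 + 0.92)
gamma_d = 2.76 * 9.81 / 1.92
gamma_d = 14.102 kN/m^3


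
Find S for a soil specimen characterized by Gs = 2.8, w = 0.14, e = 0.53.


Using S = Gs * w / e
S = 2.8 * 0.14 / 0.53
S = 0.7396


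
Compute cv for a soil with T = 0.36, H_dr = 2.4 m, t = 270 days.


Using cv = T * H_dr^2 / t
H_dr^2 = 2.4^2 = 5.76
cv = 0.36 * 5.76 / 270
cv = 0.00768 m^2/day


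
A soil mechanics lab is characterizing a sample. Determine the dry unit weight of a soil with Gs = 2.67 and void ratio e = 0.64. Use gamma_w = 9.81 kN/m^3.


Using gamma_d = Gs * gamma_w / (1 + e)
gamma_d = 2.67 * 9.81 / (1 + 0.64)
gamma_d = 2.67 * 9.81 / 1.64
gamma_d = 15.971 kN/m^3


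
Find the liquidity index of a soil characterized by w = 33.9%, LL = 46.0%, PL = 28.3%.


First compute the plasticity index:
PI = LL - PL = 46.0 - 28.3 = 17.7
Then compute the liquidity index:
LI = (w - PL) / PI
LI = (33.9 - 28.3) / 17.7
LI = 0.316


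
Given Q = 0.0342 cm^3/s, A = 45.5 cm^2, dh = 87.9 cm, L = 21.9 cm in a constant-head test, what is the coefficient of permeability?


Compute hydraulic gradient:
i = dh / L = 87.9 / 21.9 = 4.0137
Then apply Darcy's law:
k = Q / (A * i)
k = 0.0342 / (45.5 * 4.0137)
k = 0.0342 / 182.623
k = 0.000187 cm/s


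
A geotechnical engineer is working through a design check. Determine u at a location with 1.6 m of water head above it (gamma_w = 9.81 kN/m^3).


Using u = gamma_w * h_w
u = 9.81 * 1.6
u = 15.7 kPa


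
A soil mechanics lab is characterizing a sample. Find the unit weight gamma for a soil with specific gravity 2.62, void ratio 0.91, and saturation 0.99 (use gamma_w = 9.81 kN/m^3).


Using gamma = gamma_w * (Gs + S*e) / (1 + e)
Numerator: Gs + S*e = 2.62 + 0.99*0.91 = 3.5209
Denominator: 1 + e = 1 + 0.91 = 1.91
gamma = 9.81 * 3.5209 / 1.91
gamma = 18.084 kN/m^3


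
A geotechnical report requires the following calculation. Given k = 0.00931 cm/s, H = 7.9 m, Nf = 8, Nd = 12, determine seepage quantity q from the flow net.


Result: 0.0004903 m^3/s per m

Derivation:
Convert k to m/s for unit consistency with H:
k = 0.00931 cm/s = 0.00931 / 100 m/s = 9.31e-05 m/s
Using q = k * H * Nf / Nd
Nf / Nd = 8 / 12 = 0.6667
q = 9.31e-05 * 7.9 * 0.6667
q = 0.0004903 m^3/s per m


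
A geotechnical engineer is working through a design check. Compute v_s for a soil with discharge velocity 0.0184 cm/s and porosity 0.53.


Using v_s = v_d / n
v_s = 0.0184 / 0.53
v_s = 0.03472 cm/s


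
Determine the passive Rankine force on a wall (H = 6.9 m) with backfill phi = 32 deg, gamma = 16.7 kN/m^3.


Result: 1293.84 kN/m

Derivation:
Compute passive earth pressure coefficient:
Kp = tan^2(45 + phi/2) = tan^2(61.0) = 3.254588
Compute passive force:
Pp = 0.5 * Kp * gamma * H^2
Pp = 0.5 * 3.254588 * 16.7 * 6.9^2
Pp = 1293.84 kN/m


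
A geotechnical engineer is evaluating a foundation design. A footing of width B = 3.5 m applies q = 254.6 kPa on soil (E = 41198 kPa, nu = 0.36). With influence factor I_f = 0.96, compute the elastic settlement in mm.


Using Se = q * B * (1 - nu^2) * I_f / E
1 - nu^2 = 1 - 0.36^2 = 0.8704
Se = 254.6 * 3.5 * 0.8704 * 0.96 / 41198
Se = 0.018073 m
Convert to mm: Se = 0.018073 * 1000 = 18.073 mm


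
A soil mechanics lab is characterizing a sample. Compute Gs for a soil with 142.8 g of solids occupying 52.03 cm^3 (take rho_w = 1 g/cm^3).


Using Gs = m_s / (V_s * rho_w)
Since rho_w = 1 g/cm^3:
Gs = 142.8 / 52.03
Gs = 2.745


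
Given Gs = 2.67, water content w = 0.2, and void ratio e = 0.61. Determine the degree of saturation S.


Using S = Gs * w / e
S = 2.67 * 0.2 / 0.61
S = 0.8754


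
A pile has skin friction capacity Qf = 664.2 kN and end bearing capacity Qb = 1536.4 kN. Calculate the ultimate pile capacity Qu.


Using Qu = Qf + Qb
Qu = 664.2 + 1536.4
Qu = 2200.6 kN


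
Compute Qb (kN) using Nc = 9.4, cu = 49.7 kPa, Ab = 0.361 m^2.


Result: 168.65 kN

Derivation:
Using Qb = Nc * cu * Ab
Qb = 9.4 * 49.7 * 0.361
Qb = 168.65 kN


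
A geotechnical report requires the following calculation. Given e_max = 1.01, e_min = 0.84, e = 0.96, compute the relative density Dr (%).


Using Dr = (e_max - e) / (e_max - e_min) * 100
e_max - e = 1.01 - 0.96 = 0.05
e_max - e_min = 1.01 - 0.84 = 0.17
Dr = 0.05 / 0.17 * 100
Dr = 29.41 %


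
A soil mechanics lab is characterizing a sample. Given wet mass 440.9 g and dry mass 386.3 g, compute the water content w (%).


Using w = (m_wet - m_dry) / m_dry * 100
m_wet - m_dry = 440.9 - 386.3 = 54.6 g
w = 54.6 / 386.3 * 100
w = 14.13 %


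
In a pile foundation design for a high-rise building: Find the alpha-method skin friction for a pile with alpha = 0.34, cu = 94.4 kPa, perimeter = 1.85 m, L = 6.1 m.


Result: 362.2 kN

Derivation:
Using Qs = alpha * cu * perimeter * L
Qs = 0.34 * 94.4 * 1.85 * 6.1
Qs = 362.2 kN


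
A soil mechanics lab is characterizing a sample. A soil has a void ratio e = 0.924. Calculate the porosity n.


Using the relation n = e / (1 + e)
n = 0.924 / (1 + 0.924)
n = 0.924 / 1.924
n = 0.4802
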